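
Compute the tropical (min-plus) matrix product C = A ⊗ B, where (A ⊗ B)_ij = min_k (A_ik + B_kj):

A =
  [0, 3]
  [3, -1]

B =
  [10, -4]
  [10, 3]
A ⊗ B =
  [10, -4]
  [9, -1]

Apply the min-plus product entry-by-entry:
  C[0][0] = min over k of (A[0][0] + B[0][0] = 0 + 10 = 10, A[0][1] + B[1][0] = 3 + 10 = 13) = 10 (attained at k = 0)
  C[0][1] = min over k of (A[0][0] + B[0][1] = 0 + -4 = -4, A[0][1] + B[1][1] = 3 + 3 = 6) = -4 (attained at k = 0)
  C[1][0] = min over k of (A[1][0] + B[0][0] = 3 + 10 = 13, A[1][1] + B[1][0] = -1 + 10 = 9) = 9 (attained at k = 1)
  C[1][1] = min over k of (A[1][0] + B[0][1] = 3 + -4 = -1, A[1][1] + B[1][1] = -1 + 3 = 2) = -1 (attained at k = 0)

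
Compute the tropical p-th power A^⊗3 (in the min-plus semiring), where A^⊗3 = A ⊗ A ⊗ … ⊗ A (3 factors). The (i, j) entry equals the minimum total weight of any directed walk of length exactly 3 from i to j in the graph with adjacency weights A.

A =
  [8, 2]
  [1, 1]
A^⊗3 =
  [4, 4]
  [3, 3]

Each entry (A^⊗3)_ij equals the minimum over all length-3 walks i = v_0 → v_1 → … → v_3 = j of Σ_t A[v_t][v_{t+1}]. For example, for (i, j) = (0, 1) we minimise over 4 possible intermediate vertex sequences; the minimum is 4, attained along the walk 0 → 1 → 1 → 1.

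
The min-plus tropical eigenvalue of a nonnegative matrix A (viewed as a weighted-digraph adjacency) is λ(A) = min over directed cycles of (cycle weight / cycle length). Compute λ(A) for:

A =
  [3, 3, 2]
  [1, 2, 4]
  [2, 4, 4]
λ(A) = 2

Enumerate directed cycles and compute their means (weight / length). Sample:
  cycle 0 → 0: weight = 3, length = 1, mean = 3/1 ≈ 3.000
  cycle 1 → 1: weight = 2, length = 1, mean = 2/1 ≈ 2.000
  cycle 2 → 2: weight = 4, length = 1, mean = 4/1 ≈ 4.000
  cycle 0 → 1 → 0: weight = 4, length = 2, mean = 4/2 ≈ 2.000
  cycle 0 → 2 → 0: weight = 4, length = 2, mean = 4/2 ≈ 2.000
  cycle 1 → 0 → 1: weight = 4, length = 2, mean = 4/2 ≈ 2.000
Minimum mean = 2.000, attained e.g. along the cycle 1 → 1 with weight 2 and length 1. So λ(A) = 2/1 = 2.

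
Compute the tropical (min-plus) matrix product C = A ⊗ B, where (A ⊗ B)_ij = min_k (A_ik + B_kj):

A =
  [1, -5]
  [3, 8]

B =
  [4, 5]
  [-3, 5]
A ⊗ B =
  [-8, 0]
  [5, 8]

Apply the min-plus product entry-by-entry:
  C[0][0] = min over k of (A[0][0] + B[0][0] = 1 + 4 = 5, A[0][1] + B[1][0] = -5 + -3 = -8) = -8 (attained at k = 1)
  C[0][1] = min over k of (A[0][0] + B[0][1] = 1 + 5 = 6, A[0][1] + B[1][1] = -5 + 5 = 0) = 0 (attained at k = 1)
  C[1][0] = min over k of (A[1][0] + B[0][0] = 3 + 4 = 7, A[1][1] + B[1][0] = 8 + -3 = 5) = 5 (attained at k = 1)
  C[1][1] = min over k of (A[1][0] + B[0][1] = 3 + 5 = 8, A[1][1] + B[1][1] = 8 + 5 = 13) = 8 (attained at k = 0)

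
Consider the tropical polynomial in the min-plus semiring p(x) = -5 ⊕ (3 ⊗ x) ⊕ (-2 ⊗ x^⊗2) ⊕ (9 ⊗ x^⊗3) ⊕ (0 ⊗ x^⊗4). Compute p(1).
p(1) = -5

A tropical monomial a ⊗ x^⊗i evaluates to a + i · x. Evaluating each term at x = 1:
  Term 0 contributes -5 + 0 · 1 = -5
  Term 1 contributes 3 + 1 · 1 = 4
  Term 2 contributes -2 + 2 · 1 = 0
  Term 3 contributes 9 + 3 · 1 = 12
  Term 4 contributes 0 + 4 · 1 = 4
p(1) = ⊕ of these = min[-5, 4, 0, 12, 4] = -5.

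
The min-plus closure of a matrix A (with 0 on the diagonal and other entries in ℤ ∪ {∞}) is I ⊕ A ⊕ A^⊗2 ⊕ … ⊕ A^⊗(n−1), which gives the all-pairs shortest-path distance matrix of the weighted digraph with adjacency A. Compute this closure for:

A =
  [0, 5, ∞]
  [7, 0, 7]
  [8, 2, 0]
Closure =
  [0, 5, 12]
  [7, 0, 7]
  [8, 2, 0]

This is the Floyd-Warshall all-pairs shortest-path computation. For each intermediate vertex k = 0, 1, …, 2, update dist[i][j] ← min(dist[i][j], dist[i][k] + dist[k][j]). The final matrix gives, for each (i, j), the minimum total weight of any directed path from i to j (possibly empty when i = j).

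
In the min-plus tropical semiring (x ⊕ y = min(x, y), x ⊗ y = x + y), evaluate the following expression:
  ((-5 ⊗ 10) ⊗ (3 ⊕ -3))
((-5 ⊗ 10) ⊗ (3 ⊕ -3)) = 2

Expand innermost to outermost. Recall ⊕ takes the minimum of its arguments and ⊗ takes their sum. Working out the expression ((-5 ⊗ 10) ⊗ (3 ⊕ -3)) gives 2.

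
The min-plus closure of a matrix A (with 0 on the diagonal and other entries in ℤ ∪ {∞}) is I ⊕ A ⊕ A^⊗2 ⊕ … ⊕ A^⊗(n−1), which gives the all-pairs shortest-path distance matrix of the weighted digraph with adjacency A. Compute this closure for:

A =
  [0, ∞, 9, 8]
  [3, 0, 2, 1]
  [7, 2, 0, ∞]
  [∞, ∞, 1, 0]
Closure =
  [0, 11, 9, 8]
  [3, 0, 2, 1]
  [5, 2, 0, 3]
  [6, 3, 1, 0]

This is the Floyd-Warshall all-pairs shortest-path computation. For each intermediate vertex k = 0, 1, …, 3, update dist[i][j] ← min(dist[i][j], dist[i][k] + dist[k][j]). The final matrix gives, for each (i, j), the minimum total weight of any directed path from i to j (possibly empty when i = j).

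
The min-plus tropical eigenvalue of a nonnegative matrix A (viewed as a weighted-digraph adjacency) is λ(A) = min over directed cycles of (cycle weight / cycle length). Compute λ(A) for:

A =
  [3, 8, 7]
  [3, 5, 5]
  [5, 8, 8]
λ(A) = 3

Enumerate directed cycles and compute their means (weight / length). Sample:
  cycle 0 → 0: weight = 3, length = 1, mean = 3/1 ≈ 3.000
  cycle 1 → 1: weight = 5, length = 1, mean = 5/1 ≈ 5.000
  cycle 2 → 2: weight = 8, length = 1, mean = 8/1 ≈ 8.000
  cycle 0 → 1 → 0: weight = 11, length = 2, mean = 11/2 ≈ 5.500
  cycle 0 → 2 → 0: weight = 12, length = 2, mean = 12/2 ≈ 6.000
  cycle 1 → 0 → 1: weight = 11, length = 2, mean = 11/2 ≈ 5.500
Minimum mean = 3.000, attained e.g. along the cycle 0 → 0 with weight 3 and length 1. So λ(A) = 3/1 = 3.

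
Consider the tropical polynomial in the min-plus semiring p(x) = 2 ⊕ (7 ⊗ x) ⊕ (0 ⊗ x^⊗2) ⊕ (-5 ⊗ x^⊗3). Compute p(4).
p(4) = 2

A tropical monomial a ⊗ x^⊗i evaluates to a + i · x. Evaluating each term at x = 4:
  Term 0 contributes 2 + 0 · 4 = 2
  Term 1 contributes 7 + 1 · 4 = 11
  Term 2 contributes 0 + 2 · 4 = 8
  Term 3 contributes -5 + 3 · 4 = 7
p(4) = ⊕ of these = min[2, 11, 8, 7] = 2.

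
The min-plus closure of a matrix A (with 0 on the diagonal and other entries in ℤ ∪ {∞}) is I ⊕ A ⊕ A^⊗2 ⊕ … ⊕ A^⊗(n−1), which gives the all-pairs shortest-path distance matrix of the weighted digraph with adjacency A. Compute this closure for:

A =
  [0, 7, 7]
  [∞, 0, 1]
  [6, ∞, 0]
Closure =
  [0, 7, 7]
  [7, 0, 1]
  [6, 13, 0]

This is the Floyd-Warshall all-pairs shortest-path computation. For each intermediate vertex k = 0, 1, …, 2, update dist[i][j] ← min(dist[i][j], dist[i][k] + dist[k][j]). The final matrix gives, for each (i, j), the minimum total weight of any directed path from i to j (possibly empty when i = j).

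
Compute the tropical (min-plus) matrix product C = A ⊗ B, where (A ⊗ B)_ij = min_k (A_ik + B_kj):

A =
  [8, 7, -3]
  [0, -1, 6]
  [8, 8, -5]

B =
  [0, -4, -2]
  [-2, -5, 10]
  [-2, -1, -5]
A ⊗ B =
  [-5, -4, -8]
  [-3, -6, -2]
  [-7, -6, -10]

Apply the min-plus product entry-by-entry:
  C[0][0] = min over k of (A[0][0] + B[0][0] = 8 + 0 = 8, A[0][1] + B[1][0] = 7 + -2 = 5, A[0][2] + B[2][0] = -3 + -2 = -5) = -5 (attained at k = 2)
  C[0][1] = min over k of (A[0][0] + B[0][1] = 8 + -4 = 4, A[0][1] + B[1][1] = 7 + -5 = 2, A[0][2] + B[2][1] = -3 + -1 = -4) = -4 (attained at k = 2)
  C[0][2] = min over k of (A[0][0] + B[0][2] = 8 + -2 = 6, A[0][1] + B[1][2] = 7 + 10 = 17, A[0][2] + B[2][2] = -3 + -5 = -8) = -8 (attained at k = 2)
  C[1][0] = min over k of (A[1][0] + B[0][0] = 0 + 0 = 0, A[1][1] + B[1][0] = -1 + -2 = -3, A[1][2] + B[2][0] = 6 + -2 = 4) = -3 (attained at k = 1)
  C[1][1] = min over k of (A[1][0] + B[0][1] = 0 + -4 = -4, A[1][1] + B[1][1] = -1 + -5 = -6, A[1][2] + B[2][1] = 6 + -1 = 5) = -6 (attained at k = 1)
  C[1][2] = min over k of (A[1][0] + B[0][2] = 0 + -2 = -2, A[1][1] + B[1][2] = -1 + 10 = 9, A[1][2] + B[2][2] = 6 + -5 = 1) = -2 (attained at k = 0)
  C[2][0] = min over k of (A[2][0] + B[0][0] = 8 + 0 = 8, A[2][1] + B[1][0] = 8 + -2 = 6, A[2][2] + B[2][0] = -5 + -2 = -7) = -7 (attained at k = 2)
  C[2][1] = min over k of (A[2][0] + B[0][1] = 8 + -4 = 4, A[2][1] + B[1][1] = 8 + -5 = 3, A[2][2] + B[2][1] = -5 + -1 = -6) = -6 (attained at k = 2)
  C[2][2] = min over k of (A[2][0] + B[0][2] = 8 + -2 = 6, A[2][1] + B[1][2] = 8 + 10 = 18, A[2][2] + B[2][2] = -5 + -5 = -10) = -10 (attained at k = 2)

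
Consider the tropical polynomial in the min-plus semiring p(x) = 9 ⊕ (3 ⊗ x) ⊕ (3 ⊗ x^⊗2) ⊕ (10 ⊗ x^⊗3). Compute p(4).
p(4) = 7

A tropical monomial a ⊗ x^⊗i evaluates to a + i · x. Evaluating each term at x = 4:
  Term 0 contributes 9 + 0 · 4 = 9
  Term 1 contributes 3 + 1 · 4 = 7
  Term 2 contributes 3 + 2 · 4 = 11
  Term 3 contributes 10 + 3 · 4 = 22
p(4) = ⊕ of these = min[9, 7, 11, 22] = 7.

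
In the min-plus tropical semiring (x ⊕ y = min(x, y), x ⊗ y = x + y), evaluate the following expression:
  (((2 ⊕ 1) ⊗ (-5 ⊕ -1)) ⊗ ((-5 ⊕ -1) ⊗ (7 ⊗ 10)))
(((2 ⊕ 1) ⊗ (-5 ⊕ -1)) ⊗ ((-5 ⊕ -1) ⊗ (7 ⊗ 10))) = 8

Expand innermost to outermost. Recall ⊕ takes the minimum of its arguments and ⊗ takes their sum. Working out the expression (((2 ⊕ 1) ⊗ (-5 ⊕ -1)) ⊗ ((-5 ⊕ -1) ⊗ (7 ⊗ 10))) gives 8.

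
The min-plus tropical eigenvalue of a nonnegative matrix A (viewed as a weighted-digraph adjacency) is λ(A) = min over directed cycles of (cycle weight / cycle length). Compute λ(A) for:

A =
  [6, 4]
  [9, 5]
λ(A) = 5

Enumerate directed cycles and compute their means (weight / length). Sample:
  cycle 0 → 0: weight = 6, length = 1, mean = 6/1 ≈ 6.000
  cycle 1 → 1: weight = 5, length = 1, mean = 5/1 ≈ 5.000
  cycle 0 → 1 → 0: weight = 13, length = 2, mean = 13/2 ≈ 6.500
  cycle 1 → 0 → 1: weight = 13, length = 2, mean = 13/2 ≈ 6.500
Minimum mean = 5.000, attained e.g. along the cycle 1 → 1 with weight 5 and length 1. So λ(A) = 5/1 = 5.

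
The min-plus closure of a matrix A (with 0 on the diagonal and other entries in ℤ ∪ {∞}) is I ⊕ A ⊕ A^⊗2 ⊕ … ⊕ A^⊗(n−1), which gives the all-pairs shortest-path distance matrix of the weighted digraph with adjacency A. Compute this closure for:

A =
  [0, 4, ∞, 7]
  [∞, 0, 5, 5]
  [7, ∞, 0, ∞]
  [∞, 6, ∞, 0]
Closure =
  [0, 4, 9, 7]
  [12, 0, 5, 5]
  [7, 11, 0, 14]
  [18, 6, 11, 0]

This is the Floyd-Warshall all-pairs shortest-path computation. For each intermediate vertex k = 0, 1, …, 3, update dist[i][j] ← min(dist[i][j], dist[i][k] + dist[k][j]). The final matrix gives, for each (i, j), the minimum total weight of any directed path from i to j (possibly empty when i = j).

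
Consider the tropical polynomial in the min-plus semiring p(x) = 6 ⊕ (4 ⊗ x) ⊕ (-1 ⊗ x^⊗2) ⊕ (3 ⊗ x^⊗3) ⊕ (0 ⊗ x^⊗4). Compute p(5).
p(5) = 6

A tropical monomial a ⊗ x^⊗i evaluates to a + i · x. Evaluating each term at x = 5:
  Term 0 contributes 6 + 0 · 5 = 6
  Term 1 contributes 4 + 1 · 5 = 9
  Term 2 contributes -1 + 2 · 5 = 9
  Term 3 contributes 3 + 3 · 5 = 18
  Term 4 contributes 0 + 4 · 5 = 20
p(5) = ⊕ of these = min[6, 9, 9, 18, 20] = 6.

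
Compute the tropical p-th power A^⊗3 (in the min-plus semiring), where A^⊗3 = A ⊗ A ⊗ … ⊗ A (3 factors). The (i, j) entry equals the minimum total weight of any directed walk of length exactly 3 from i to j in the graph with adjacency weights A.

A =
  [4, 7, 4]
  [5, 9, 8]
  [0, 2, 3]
A^⊗3 =
  [7, 9, 8]
  [9, 11, 12]
  [4, 6, 7]

Each entry (A^⊗3)_ij equals the minimum over all length-3 walks i = v_0 → v_1 → … → v_3 = j of Σ_t A[v_t][v_{t+1}]. For example, for (i, j) = (0, 2) we minimise over 9 possible intermediate vertex sequences; the minimum is 8, attained along the walk 0 → 2 → 0 → 2.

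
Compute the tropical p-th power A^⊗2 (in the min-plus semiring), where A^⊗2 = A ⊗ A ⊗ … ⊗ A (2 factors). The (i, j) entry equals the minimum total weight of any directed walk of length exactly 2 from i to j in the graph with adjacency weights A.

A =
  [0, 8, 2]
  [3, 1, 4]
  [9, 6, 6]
A^⊗2 =
  [0, 8, 2]
  [3, 2, 5]
  [9, 7, 10]

Each entry (A^⊗2)_ij equals the minimum over all length-2 walks i = v_0 → v_1 → … → v_2 = j of Σ_t A[v_t][v_{t+1}]. For example, for (i, j) = (0, 2) we minimise over 3 possible intermediate vertex sequences; the minimum is 2, attained along the walk 0 → 0 → 2.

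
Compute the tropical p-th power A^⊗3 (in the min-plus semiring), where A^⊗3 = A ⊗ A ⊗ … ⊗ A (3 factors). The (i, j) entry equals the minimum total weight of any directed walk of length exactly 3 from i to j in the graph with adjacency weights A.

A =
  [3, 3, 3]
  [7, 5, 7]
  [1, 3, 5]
A^⊗3 =
  [7, 7, 7]
  [11, 11, 11]
  [5, 7, 7]

Each entry (A^⊗3)_ij equals the minimum over all length-3 walks i = v_0 → v_1 → … → v_3 = j of Σ_t A[v_t][v_{t+1}]. For example, for (i, j) = (0, 2) we minimise over 9 possible intermediate vertex sequences; the minimum is 7, attained along the walk 0 → 2 → 0 → 2.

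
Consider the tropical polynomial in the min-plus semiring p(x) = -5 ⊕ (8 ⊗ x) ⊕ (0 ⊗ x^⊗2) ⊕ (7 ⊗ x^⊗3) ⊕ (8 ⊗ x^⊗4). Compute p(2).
p(2) = -5

A tropical monomial a ⊗ x^⊗i evaluates to a + i · x. Evaluating each term at x = 2:
  Term 0 contributes -5 + 0 · 2 = -5
  Term 1 contributes 8 + 1 · 2 = 10
  Term 2 contributes 0 + 2 · 2 = 4
  Term 3 contributes 7 + 3 · 2 = 13
  Term 4 contributes 8 + 4 · 2 = 16
p(2) = ⊕ of these = min[-5, 10, 4, 13, 16] = -5.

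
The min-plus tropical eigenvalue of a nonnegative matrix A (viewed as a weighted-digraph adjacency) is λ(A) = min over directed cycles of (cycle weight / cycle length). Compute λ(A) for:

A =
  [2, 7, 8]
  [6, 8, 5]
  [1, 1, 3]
λ(A) = 2

Enumerate directed cycles and compute their means (weight / length). Sample:
  cycle 0 → 0: weight = 2, length = 1, mean = 2/1 ≈ 2.000
  cycle 1 → 1: weight = 8, length = 1, mean = 8/1 ≈ 8.000
  cycle 2 → 2: weight = 3, length = 1, mean = 3/1 ≈ 3.000
  cycle 0 → 1 → 0: weight = 13, length = 2, mean = 13/2 ≈ 6.500
  cycle 0 → 2 → 0: weight = 9, length = 2, mean = 9/2 ≈ 4.500
  cycle 1 → 0 → 1: weight = 13, length = 2, mean = 13/2 ≈ 6.500
Minimum mean = 2.000, attained e.g. along the cycle 0 → 0 with weight 2 and length 1. So λ(A) = 2/1 = 2.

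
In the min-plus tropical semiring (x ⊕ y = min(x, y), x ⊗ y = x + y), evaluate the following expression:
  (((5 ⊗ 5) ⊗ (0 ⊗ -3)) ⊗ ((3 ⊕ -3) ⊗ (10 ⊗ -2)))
(((5 ⊗ 5) ⊗ (0 ⊗ -3)) ⊗ ((3 ⊕ -3) ⊗ (10 ⊗ -2))) = 12

Expand innermost to outermost. Recall ⊕ takes the minimum of its arguments and ⊗ takes their sum. Working out the expression (((5 ⊗ 5) ⊗ (0 ⊗ -3)) ⊗ ((3 ⊕ -3) ⊗ (10 ⊗ -2))) gives 12.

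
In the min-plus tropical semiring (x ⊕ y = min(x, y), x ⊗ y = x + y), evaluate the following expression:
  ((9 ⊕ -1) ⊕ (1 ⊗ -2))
((9 ⊕ -1) ⊕ (1 ⊗ -2)) = -1

Expand innermost to outermost. Recall ⊕ takes the minimum of its arguments and ⊗ takes their sum. Working out the expression ((9 ⊕ -1) ⊕ (1 ⊗ -2)) gives -1.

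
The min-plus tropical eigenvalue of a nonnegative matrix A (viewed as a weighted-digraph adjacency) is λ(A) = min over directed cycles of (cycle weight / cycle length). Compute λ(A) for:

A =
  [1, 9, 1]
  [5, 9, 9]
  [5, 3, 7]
λ(A) = 1

Enumerate directed cycles and compute their means (weight / length). Sample:
  cycle 0 → 0: weight = 1, length = 1, mean = 1/1 ≈ 1.000
  cycle 1 → 1: weight = 9, length = 1, mean = 9/1 ≈ 9.000
  cycle 2 → 2: weight = 7, length = 1, mean = 7/1 ≈ 7.000
  cycle 0 → 1 → 0: weight = 14, length = 2, mean = 14/2 ≈ 7.000
  cycle 0 → 2 → 0: weight = 6, length = 2, mean = 6/2 ≈ 3.000
  cycle 1 → 0 → 1: weight = 14, length = 2, mean = 14/2 ≈ 7.000
Minimum mean = 1.000, attained e.g. along the cycle 0 → 0 with weight 1 and length 1. So λ(A) = 1/1 = 1.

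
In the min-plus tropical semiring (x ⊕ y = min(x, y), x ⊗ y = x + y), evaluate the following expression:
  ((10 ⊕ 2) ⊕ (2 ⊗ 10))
((10 ⊕ 2) ⊕ (2 ⊗ 10)) = 2

Expand innermost to outermost. Recall ⊕ takes the minimum of its arguments and ⊗ takes their sum. Working out the expression ((10 ⊕ 2) ⊕ (2 ⊗ 10)) gives 2.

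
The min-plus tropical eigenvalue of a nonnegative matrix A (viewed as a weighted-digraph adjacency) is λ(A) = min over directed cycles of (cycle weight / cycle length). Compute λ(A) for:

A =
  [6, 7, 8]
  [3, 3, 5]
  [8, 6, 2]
λ(A) = 2

Enumerate directed cycles and compute their means (weight / length). Sample:
  cycle 0 → 0: weight = 6, length = 1, mean = 6/1 ≈ 6.000
  cycle 1 → 1: weight = 3, length = 1, mean = 3/1 ≈ 3.000
  cycle 2 → 2: weight = 2, length = 1, mean = 2/1 ≈ 2.000
  cycle 0 → 1 → 0: weight = 10, length = 2, mean = 10/2 ≈ 5.000
  cycle 0 → 2 → 0: weight = 16, length = 2, mean = 16/2 ≈ 8.000
  cycle 1 → 0 → 1: weight = 10, length = 2, mean = 10/2 ≈ 5.000
Minimum mean = 2.000, attained e.g. along the cycle 2 → 2 with weight 2 and length 1. So λ(A) = 2/1 = 2.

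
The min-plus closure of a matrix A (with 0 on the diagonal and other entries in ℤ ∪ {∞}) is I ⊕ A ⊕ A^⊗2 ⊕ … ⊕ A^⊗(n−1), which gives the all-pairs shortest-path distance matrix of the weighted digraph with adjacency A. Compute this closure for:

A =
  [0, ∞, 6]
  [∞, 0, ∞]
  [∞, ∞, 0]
Closure =
  [0, ∞, 6]
  [∞, 0, ∞]
  [∞, ∞, 0]

This is the Floyd-Warshall all-pairs shortest-path computation. For each intermediate vertex k = 0, 1, …, 2, update dist[i][j] ← min(dist[i][j], dist[i][k] + dist[k][j]). The final matrix gives, for each (i, j), the minimum total weight of any directed path from i to j (possibly empty when i = j).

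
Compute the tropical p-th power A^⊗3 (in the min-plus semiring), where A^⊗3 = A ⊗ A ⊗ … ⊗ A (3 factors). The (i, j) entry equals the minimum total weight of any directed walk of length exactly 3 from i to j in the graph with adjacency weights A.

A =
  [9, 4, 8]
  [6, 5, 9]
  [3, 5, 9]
A^⊗3 =
  [15, 14, 18]
  [16, 15, 19]
  [13, 12, 16]

Each entry (A^⊗3)_ij equals the minimum over all length-3 walks i = v_0 → v_1 → … → v_3 = j of Σ_t A[v_t][v_{t+1}]. For example, for (i, j) = (0, 2) we minimise over 9 possible intermediate vertex sequences; the minimum is 18, attained along the walk 0 → 1 → 0 → 2.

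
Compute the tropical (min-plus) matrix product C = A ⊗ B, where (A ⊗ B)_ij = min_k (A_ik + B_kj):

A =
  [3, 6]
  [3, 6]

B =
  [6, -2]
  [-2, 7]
A ⊗ B =
  [4, 1]
  [4, 1]

Apply the min-plus product entry-by-entry:
  C[0][0] = min over k of (A[0][0] + B[0][0] = 3 + 6 = 9, A[0][1] + B[1][0] = 6 + -2 = 4) = 4 (attained at k = 1)
  C[0][1] = min over k of (A[0][0] + B[0][1] = 3 + -2 = 1, A[0][1] + B[1][1] = 6 + 7 = 13) = 1 (attained at k = 0)
  C[1][0] = min over k of (A[1][0] + B[0][0] = 3 + 6 = 9, A[1][1] + B[1][0] = 6 + -2 = 4) = 4 (attained at k = 1)
  C[1][1] = min over k of (A[1][0] + B[0][1] = 3 + -2 = 1, A[1][1] + B[1][1] = 6 + 7 = 13) = 1 (attained at k = 0)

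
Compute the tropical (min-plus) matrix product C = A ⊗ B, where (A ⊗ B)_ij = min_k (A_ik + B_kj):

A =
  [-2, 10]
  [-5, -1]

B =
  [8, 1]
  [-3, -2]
A ⊗ B =
  [6, -1]
  [-4, -4]

Apply the min-plus product entry-by-entry:
  C[0][0] = min over k of (A[0][0] + B[0][0] = -2 + 8 = 6, A[0][1] + B[1][0] = 10 + -3 = 7) = 6 (attained at k = 0)
  C[0][1] = min over k of (A[0][0] + B[0][1] = -2 + 1 = -1, A[0][1] + B[1][1] = 10 + -2 = 8) = -1 (attained at k = 0)
  C[1][0] = min over k of (A[1][0] + B[0][0] = -5 + 8 = 3, A[1][1] + B[1][0] = -1 + -3 = -4) = -4 (attained at k = 1)
  C[1][1] = min over k of (A[1][0] + B[0][1] = -5 + 1 = -4, A[1][1] + B[1][1] = -1 + -2 = -3) = -4 (attained at k = 0)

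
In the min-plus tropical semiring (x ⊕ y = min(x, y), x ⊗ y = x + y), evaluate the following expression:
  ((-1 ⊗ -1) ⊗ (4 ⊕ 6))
((-1 ⊗ -1) ⊗ (4 ⊕ 6)) = 2

Expand innermost to outermost. Recall ⊕ takes the minimum of its arguments and ⊗ takes their sum. Working out the expression ((-1 ⊗ -1) ⊗ (4 ⊕ 6)) gives 2.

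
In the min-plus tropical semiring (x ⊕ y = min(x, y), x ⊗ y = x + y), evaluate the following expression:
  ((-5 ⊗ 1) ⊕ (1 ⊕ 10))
((-5 ⊗ 1) ⊕ (1 ⊕ 10)) = -4

Expand innermost to outermost. Recall ⊕ takes the minimum of its arguments and ⊗ takes their sum. Working out the expression ((-5 ⊗ 1) ⊕ (1 ⊕ 10)) gives -4.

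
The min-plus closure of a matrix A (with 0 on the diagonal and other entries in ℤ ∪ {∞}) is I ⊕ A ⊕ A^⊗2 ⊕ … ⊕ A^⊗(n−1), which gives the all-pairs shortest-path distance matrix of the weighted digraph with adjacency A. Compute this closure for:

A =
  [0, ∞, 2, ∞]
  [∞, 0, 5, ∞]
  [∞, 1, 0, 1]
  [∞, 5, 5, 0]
Closure =
  [0, 3, 2, 3]
  [∞, 0, 5, 6]
  [∞, 1, 0, 1]
  [∞, 5, 5, 0]

This is the Floyd-Warshall all-pairs shortest-path computation. For each intermediate vertex k = 0, 1, …, 3, update dist[i][j] ← min(dist[i][j], dist[i][k] + dist[k][j]). The final matrix gives, for each (i, j), the minimum total weight of any directed path from i to j (possibly empty when i = j).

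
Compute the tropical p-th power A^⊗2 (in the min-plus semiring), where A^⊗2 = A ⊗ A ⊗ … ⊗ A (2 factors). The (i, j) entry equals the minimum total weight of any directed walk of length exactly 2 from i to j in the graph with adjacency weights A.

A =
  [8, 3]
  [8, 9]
A^⊗2 =
  [11, 11]
  [16, 11]

Each entry (A^⊗2)_ij equals the minimum over all length-2 walks i = v_0 → v_1 → … → v_2 = j of Σ_t A[v_t][v_{t+1}]. For example, for (i, j) = (0, 1) we minimise over 2 possible intermediate vertex sequences; the minimum is 11, attained along the walk 0 → 0 → 1.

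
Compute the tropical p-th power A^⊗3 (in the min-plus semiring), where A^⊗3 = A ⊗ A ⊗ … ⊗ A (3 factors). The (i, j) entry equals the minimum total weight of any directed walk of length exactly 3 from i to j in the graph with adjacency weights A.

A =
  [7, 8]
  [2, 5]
A^⊗3 =
  [15, 18]
  [12, 15]

Each entry (A^⊗3)_ij equals the minimum over all length-3 walks i = v_0 → v_1 → … → v_3 = j of Σ_t A[v_t][v_{t+1}]. For example, for (i, j) = (0, 1) we minimise over 4 possible intermediate vertex sequences; the minimum is 18, attained along the walk 0 → 1 → 0 → 1.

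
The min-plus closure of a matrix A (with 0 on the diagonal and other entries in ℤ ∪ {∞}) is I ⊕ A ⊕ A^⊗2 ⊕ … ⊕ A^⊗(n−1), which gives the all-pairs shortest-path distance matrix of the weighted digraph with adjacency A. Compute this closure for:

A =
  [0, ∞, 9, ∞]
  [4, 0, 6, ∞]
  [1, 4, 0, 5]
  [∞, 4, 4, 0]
Closure =
  [0, 13, 9, 14]
  [4, 0, 6, 11]
  [1, 4, 0, 5]
  [5, 4, 4, 0]

This is the Floyd-Warshall all-pairs shortest-path computation. For each intermediate vertex k = 0, 1, …, 3, update dist[i][j] ← min(dist[i][j], dist[i][k] + dist[k][j]). The final matrix gives, for each (i, j), the minimum total weight of any directed path from i to j (possibly empty when i = j).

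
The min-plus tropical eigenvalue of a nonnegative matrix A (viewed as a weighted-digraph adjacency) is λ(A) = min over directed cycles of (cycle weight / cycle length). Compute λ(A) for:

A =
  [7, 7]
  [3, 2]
λ(A) = 2

Enumerate directed cycles and compute their means (weight / length). Sample:
  cycle 0 → 0: weight = 7, length = 1, mean = 7/1 ≈ 7.000
  cycle 1 → 1: weight = 2, length = 1, mean = 2/1 ≈ 2.000
  cycle 0 → 1 → 0: weight = 10, length = 2, mean = 10/2 ≈ 5.000
  cycle 1 → 0 → 1: weight = 10, length = 2, mean = 10/2 ≈ 5.000
Minimum mean = 2.000, attained e.g. along the cycle 1 → 1 with weight 2 and length 1. So λ(A) = 2/1 = 2.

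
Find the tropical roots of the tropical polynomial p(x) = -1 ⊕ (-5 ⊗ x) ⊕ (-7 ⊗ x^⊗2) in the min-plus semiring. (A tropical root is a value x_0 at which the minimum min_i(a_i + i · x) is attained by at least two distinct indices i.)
Roots: {2, 4}

Each tropical root is a break point of the lower envelope of the lines y = a_i + i · x (there are 3 lines, with slopes 0, 1, ..., 2). Only the lines that attain the minimum somewhere contribute to roots; other lines are dominated. Here the surviving (envelope) indices are i = 2, i = 1, i = 0.
Intersections between consecutive envelope lines give the roots: for adjacent envelope indices i < j the intersection is x = (a_i − a_j) / (j − i). Reading off the sorted break points: {2, 4}.
Verification: at each break x_0, at least two indices attain the minimum of min_i(a_i + i · x_0).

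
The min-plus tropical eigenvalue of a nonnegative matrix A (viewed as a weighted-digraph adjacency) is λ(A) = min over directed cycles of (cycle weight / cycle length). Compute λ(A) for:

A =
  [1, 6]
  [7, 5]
λ(A) = 1

Enumerate directed cycles and compute their means (weight / length). Sample:
  cycle 0 → 0: weight = 1, length = 1, mean = 1/1 ≈ 1.000
  cycle 1 → 1: weight = 5, length = 1, mean = 5/1 ≈ 5.000
  cycle 0 → 1 → 0: weight = 13, length = 2, mean = 13/2 ≈ 6.500
  cycle 1 → 0 → 1: weight = 13, length = 2, mean = 13/2 ≈ 6.500
Minimum mean = 1.000, attained e.g. along the cycle 0 → 0 with weight 1 and length 1. So λ(A) = 1/1 = 1.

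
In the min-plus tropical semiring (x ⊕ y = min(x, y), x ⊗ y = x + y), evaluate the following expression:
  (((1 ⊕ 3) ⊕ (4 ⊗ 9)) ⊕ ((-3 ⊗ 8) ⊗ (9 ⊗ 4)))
(((1 ⊕ 3) ⊕ (4 ⊗ 9)) ⊕ ((-3 ⊗ 8) ⊗ (9 ⊗ 4))) = 1

Expand innermost to outermost. Recall ⊕ takes the minimum of its arguments and ⊗ takes their sum. Working out the expression (((1 ⊕ 3) ⊕ (4 ⊗ 9)) ⊕ ((-3 ⊗ 8) ⊗ (9 ⊗ 4))) gives 1.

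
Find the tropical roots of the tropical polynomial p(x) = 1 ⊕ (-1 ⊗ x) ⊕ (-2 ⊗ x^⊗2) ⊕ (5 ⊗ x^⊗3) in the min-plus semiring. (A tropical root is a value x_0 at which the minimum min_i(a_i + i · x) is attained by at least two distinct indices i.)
Roots: {-7, 1, 2}

Each tropical root is a break point of the lower envelope of the lines y = a_i + i · x (there are 4 lines, with slopes 0, 1, ..., 3). Only the lines that attain the minimum somewhere contribute to roots; other lines are dominated. Here the surviving (envelope) indices are i = 3, i = 2, i = 1, i = 0.
Intersections between consecutive envelope lines give the roots: for adjacent envelope indices i < j the intersection is x = (a_i − a_j) / (j − i). Reading off the sorted break points: {-7, 1, 2}.
Verification: at each break x_0, at least two indices attain the minimum of min_i(a_i + i · x_0).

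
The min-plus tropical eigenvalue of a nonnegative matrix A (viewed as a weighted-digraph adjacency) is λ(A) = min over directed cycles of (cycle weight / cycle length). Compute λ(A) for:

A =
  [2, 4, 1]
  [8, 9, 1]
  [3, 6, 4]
λ(A) = 2

Enumerate directed cycles and compute their means (weight / length). Sample:
  cycle 0 → 0: weight = 2, length = 1, mean = 2/1 ≈ 2.000
  cycle 1 → 1: weight = 9, length = 1, mean = 9/1 ≈ 9.000
  cycle 2 → 2: weight = 4, length = 1, mean = 4/1 ≈ 4.000
  cycle 0 → 1 → 0: weight = 12, length = 2, mean = 12/2 ≈ 6.000
  cycle 0 → 2 → 0: weight = 4, length = 2, mean = 4/2 ≈ 2.000
  cycle 1 → 0 → 1: weight = 12, length = 2, mean = 12/2 ≈ 6.000
Minimum mean = 2.000, attained e.g. along the cycle 0 → 0 with weight 2 and length 1. So λ(A) = 2/1 = 2.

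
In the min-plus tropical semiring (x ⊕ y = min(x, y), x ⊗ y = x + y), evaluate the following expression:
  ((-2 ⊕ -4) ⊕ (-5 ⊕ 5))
((-2 ⊕ -4) ⊕ (-5 ⊕ 5)) = -5

Expand innermost to outermost. Recall ⊕ takes the minimum of its arguments and ⊗ takes their sum. Working out the expression ((-2 ⊕ -4) ⊕ (-5 ⊕ 5)) gives -5.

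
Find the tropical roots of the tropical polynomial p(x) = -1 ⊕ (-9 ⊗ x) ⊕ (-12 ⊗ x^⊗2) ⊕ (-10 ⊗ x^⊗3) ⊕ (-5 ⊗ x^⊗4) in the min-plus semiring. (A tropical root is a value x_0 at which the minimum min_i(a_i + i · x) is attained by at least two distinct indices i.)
Roots: {-5, -2, 3, 8}

Each tropical root is a break point of the lower envelope of the lines y = a_i + i · x (there are 5 lines, with slopes 0, 1, ..., 4). Only the lines that attain the minimum somewhere contribute to roots; other lines are dominated. Here the surviving (envelope) indices are i = 4, i = 3, i = 2, i = 1, i = 0.
Intersections between consecutive envelope lines give the roots: for adjacent envelope indices i < j the intersection is x = (a_i − a_j) / (j − i). Reading off the sorted break points: {-5, -2, 3, 8}.
Verification: at each break x_0, at least two indices attain the minimum of min_i(a_i + i · x_0).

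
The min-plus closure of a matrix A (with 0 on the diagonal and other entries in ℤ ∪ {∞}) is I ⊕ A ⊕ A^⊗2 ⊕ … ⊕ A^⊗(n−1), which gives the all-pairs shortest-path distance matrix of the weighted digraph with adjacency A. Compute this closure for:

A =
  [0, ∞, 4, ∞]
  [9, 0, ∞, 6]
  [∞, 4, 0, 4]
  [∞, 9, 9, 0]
Closure =
  [0, 8, 4, 8]
  [9, 0, 13, 6]
  [13, 4, 0, 4]
  [18, 9, 9, 0]

This is the Floyd-Warshall all-pairs shortest-path computation. For each intermediate vertex k = 0, 1, …, 3, update dist[i][j] ← min(dist[i][j], dist[i][k] + dist[k][j]). The final matrix gives, for each (i, j), the minimum total weight of any directed path from i to j (possibly empty when i = j).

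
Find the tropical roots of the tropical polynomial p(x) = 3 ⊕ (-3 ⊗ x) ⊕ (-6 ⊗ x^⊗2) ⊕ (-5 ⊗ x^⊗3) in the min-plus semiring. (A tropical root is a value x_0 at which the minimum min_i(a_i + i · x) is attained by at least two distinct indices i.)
Roots: {-1, 3, 6}

Each tropical root is a break point of the lower envelope of the lines y = a_i + i · x (there are 4 lines, with slopes 0, 1, ..., 3). Only the lines that attain the minimum somewhere contribute to roots; other lines are dominated. Here the surviving (envelope) indices are i = 3, i = 2, i = 1, i = 0.
Intersections between consecutive envelope lines give the roots: for adjacent envelope indices i < j the intersection is x = (a_i − a_j) / (j − i). Reading off the sorted break points: {-1, 3, 6}.
Verification: at each break x_0, at least two indices attain the minimum of min_i(a_i + i · x_0).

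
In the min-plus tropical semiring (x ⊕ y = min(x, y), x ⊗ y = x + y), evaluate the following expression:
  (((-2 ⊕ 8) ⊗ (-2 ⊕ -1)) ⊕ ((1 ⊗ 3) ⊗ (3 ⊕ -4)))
(((-2 ⊕ 8) ⊗ (-2 ⊕ -1)) ⊕ ((1 ⊗ 3) ⊗ (3 ⊕ -4))) = -4

Expand innermost to outermost. Recall ⊕ takes the minimum of its arguments and ⊗ takes their sum. Working out the expression (((-2 ⊕ 8) ⊗ (-2 ⊕ -1)) ⊕ ((1 ⊗ 3) ⊗ (3 ⊕ -4))) gives -4.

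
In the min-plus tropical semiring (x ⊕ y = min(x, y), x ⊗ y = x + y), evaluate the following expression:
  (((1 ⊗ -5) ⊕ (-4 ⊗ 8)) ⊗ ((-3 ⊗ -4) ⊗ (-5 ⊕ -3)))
(((1 ⊗ -5) ⊕ (-4 ⊗ 8)) ⊗ ((-3 ⊗ -4) ⊗ (-5 ⊕ -3))) = -16

Expand innermost to outermost. Recall ⊕ takes the minimum of its arguments and ⊗ takes their sum. Working out the expression (((1 ⊗ -5) ⊕ (-4 ⊗ 8)) ⊗ ((-3 ⊗ -4) ⊗ (-5 ⊕ -3))) gives -16.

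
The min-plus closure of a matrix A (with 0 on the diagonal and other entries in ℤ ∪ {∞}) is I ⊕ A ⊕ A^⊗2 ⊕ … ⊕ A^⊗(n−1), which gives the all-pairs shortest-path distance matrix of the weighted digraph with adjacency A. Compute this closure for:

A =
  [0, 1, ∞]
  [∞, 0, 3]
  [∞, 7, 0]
Closure =
  [0, 1, 4]
  [∞, 0, 3]
  [∞, 7, 0]

This is the Floyd-Warshall all-pairs shortest-path computation. For each intermediate vertex k = 0, 1, …, 2, update dist[i][j] ← min(dist[i][j], dist[i][k] + dist[k][j]). The final matrix gives, for each (i, j), the minimum total weight of any directed path from i to j (possibly empty when i = j).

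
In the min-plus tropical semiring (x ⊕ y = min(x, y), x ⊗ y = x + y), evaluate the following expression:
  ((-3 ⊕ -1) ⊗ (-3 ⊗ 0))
((-3 ⊕ -1) ⊗ (-3 ⊗ 0)) = -6

Expand innermost to outermost. Recall ⊕ takes the minimum of its arguments and ⊗ takes their sum. Working out the expression ((-3 ⊕ -1) ⊗ (-3 ⊗ 0)) gives -6.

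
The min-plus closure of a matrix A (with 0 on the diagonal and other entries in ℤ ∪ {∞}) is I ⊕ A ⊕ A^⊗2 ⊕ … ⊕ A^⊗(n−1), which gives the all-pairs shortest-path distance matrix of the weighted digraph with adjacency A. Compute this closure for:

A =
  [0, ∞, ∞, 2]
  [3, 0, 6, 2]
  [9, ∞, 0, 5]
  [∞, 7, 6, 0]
Closure =
  [0, 9, 8, 2]
  [3, 0, 6, 2]
  [9, 12, 0, 5]
  [10, 7, 6, 0]

This is the Floyd-Warshall all-pairs shortest-path computation. For each intermediate vertex k = 0, 1, …, 3, update dist[i][j] ← min(dist[i][j], dist[i][k] + dist[k][j]). The final matrix gives, for each (i, j), the minimum total weight of any directed path from i to j (possibly empty when i = j).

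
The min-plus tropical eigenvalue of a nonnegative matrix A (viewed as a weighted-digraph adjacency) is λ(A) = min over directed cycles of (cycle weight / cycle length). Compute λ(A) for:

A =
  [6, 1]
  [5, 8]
λ(A) = 3

Enumerate directed cycles and compute their means (weight / length). Sample:
  cycle 0 → 0: weight = 6, length = 1, mean = 6/1 ≈ 6.000
  cycle 1 → 1: weight = 8, length = 1, mean = 8/1 ≈ 8.000
  cycle 0 → 1 → 0: weight = 6, length = 2, mean = 6/2 ≈ 3.000
  cycle 1 → 0 → 1: weight = 6, length = 2, mean = 6/2 ≈ 3.000
Minimum mean = 3.000, attained e.g. along the cycle 0 → 1 → 0 with weight 6 and length 2. So λ(A) = 6/2 = 3.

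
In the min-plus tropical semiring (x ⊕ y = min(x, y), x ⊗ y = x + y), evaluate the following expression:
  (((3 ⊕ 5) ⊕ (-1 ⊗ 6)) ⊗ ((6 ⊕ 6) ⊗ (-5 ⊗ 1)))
(((3 ⊕ 5) ⊕ (-1 ⊗ 6)) ⊗ ((6 ⊕ 6) ⊗ (-5 ⊗ 1))) = 5

Expand innermost to outermost. Recall ⊕ takes the minimum of its arguments and ⊗ takes their sum. Working out the expression (((3 ⊕ 5) ⊕ (-1 ⊗ 6)) ⊗ ((6 ⊕ 6) ⊗ (-5 ⊗ 1))) gives 5.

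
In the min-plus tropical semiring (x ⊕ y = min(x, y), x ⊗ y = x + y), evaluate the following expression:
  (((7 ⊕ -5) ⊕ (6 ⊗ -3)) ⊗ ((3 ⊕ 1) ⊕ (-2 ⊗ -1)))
(((7 ⊕ -5) ⊕ (6 ⊗ -3)) ⊗ ((3 ⊕ 1) ⊕ (-2 ⊗ -1))) = -8

Expand innermost to outermost. Recall ⊕ takes the minimum of its arguments and ⊗ takes their sum. Working out the expression (((7 ⊕ -5) ⊕ (6 ⊗ -3)) ⊗ ((3 ⊕ 1) ⊕ (-2 ⊗ -1))) gives -8.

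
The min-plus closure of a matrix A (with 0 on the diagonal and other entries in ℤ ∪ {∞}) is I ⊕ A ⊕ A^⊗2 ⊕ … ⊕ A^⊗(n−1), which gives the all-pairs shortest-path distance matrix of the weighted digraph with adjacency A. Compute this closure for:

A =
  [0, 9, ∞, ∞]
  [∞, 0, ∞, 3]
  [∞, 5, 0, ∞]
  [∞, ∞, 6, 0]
Closure =
  [0, 9, 18, 12]
  [∞, 0, 9, 3]
  [∞, 5, 0, 8]
  [∞, 11, 6, 0]

This is the Floyd-Warshall all-pairs shortest-path computation. For each intermediate vertex k = 0, 1, …, 3, update dist[i][j] ← min(dist[i][j], dist[i][k] + dist[k][j]). The final matrix gives, for each (i, j), the minimum total weight of any directed path from i to j (possibly empty when i = j).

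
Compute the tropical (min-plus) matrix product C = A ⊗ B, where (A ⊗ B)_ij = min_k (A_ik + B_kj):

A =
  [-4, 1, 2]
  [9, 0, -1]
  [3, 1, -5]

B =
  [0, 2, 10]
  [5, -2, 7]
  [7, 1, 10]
A ⊗ B =
  [-4, -2, 6]
  [5, -2, 7]
  [2, -4, 5]

Apply the min-plus product entry-by-entry:
  C[0][0] = min over k of (A[0][0] + B[0][0] = -4 + 0 = -4, A[0][1] + B[1][0] = 1 + 5 = 6, A[0][2] + B[2][0] = 2 + 7 = 9) = -4 (attained at k = 0)
  C[0][1] = min over k of (A[0][0] + B[0][1] = -4 + 2 = -2, A[0][1] + B[1][1] = 1 + -2 = -1, A[0][2] + B[2][1] = 2 + 1 = 3) = -2 (attained at k = 0)
  C[0][2] = min over k of (A[0][0] + B[0][2] = -4 + 10 = 6, A[0][1] + B[1][2] = 1 + 7 = 8, A[0][2] + B[2][2] = 2 + 10 = 12) = 6 (attained at k = 0)
  C[1][0] = min over k of (A[1][0] + B[0][0] = 9 + 0 = 9, A[1][1] + B[1][0] = 0 + 5 = 5, A[1][2] + B[2][0] = -1 + 7 = 6) = 5 (attained at k = 1)
  C[1][1] = min over k of (A[1][0] + B[0][1] = 9 + 2 = 11, A[1][1] + B[1][1] = 0 + -2 = -2, A[1][2] + B[2][1] = -1 + 1 = 0) = -2 (attained at k = 1)
  C[1][2] = min over k of (A[1][0] + B[0][2] = 9 + 10 = 19, A[1][1] + B[1][2] = 0 + 7 = 7, A[1][2] + B[2][2] = -1 + 10 = 9) = 7 (attained at k = 1)
  C[2][0] = min over k of (A[2][0] + B[0][0] = 3 + 0 = 3, A[2][1] + B[1][0] = 1 + 5 = 6, A[2][2] + B[2][0] = -5 + 7 = 2) = 2 (attained at k = 2)
  C[2][1] = min over k of (A[2][0] + B[0][1] = 3 + 2 = 5, A[2][1] + B[1][1] = 1 + -2 = -1, A[2][2] + B[2][1] = -5 + 1 = -4) = -4 (attained at k = 2)
  C[2][2] = min over k of (A[2][0] + B[0][2] = 3 + 10 = 13, A[2][1] + B[1][2] = 1 + 7 = 8, A[2][2] + B[2][2] = -5 + 10 = 5) = 5 (attained at k = 2)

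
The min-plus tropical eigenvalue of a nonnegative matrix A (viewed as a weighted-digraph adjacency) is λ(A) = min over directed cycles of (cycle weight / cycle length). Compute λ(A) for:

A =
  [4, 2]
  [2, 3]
λ(A) = 2

Enumerate directed cycles and compute their means (weight / length). Sample:
  cycle 0 → 0: weight = 4, length = 1, mean = 4/1 ≈ 4.000
  cycle 1 → 1: weight = 3, length = 1, mean = 3/1 ≈ 3.000
  cycle 0 → 1 → 0: weight = 4, length = 2, mean = 4/2 ≈ 2.000
  cycle 1 → 0 → 1: weight = 4, length = 2, mean = 4/2 ≈ 2.000
Minimum mean = 2.000, attained e.g. along the cycle 0 → 1 → 0 with weight 4 and length 2. So λ(A) = 4/2 = 2.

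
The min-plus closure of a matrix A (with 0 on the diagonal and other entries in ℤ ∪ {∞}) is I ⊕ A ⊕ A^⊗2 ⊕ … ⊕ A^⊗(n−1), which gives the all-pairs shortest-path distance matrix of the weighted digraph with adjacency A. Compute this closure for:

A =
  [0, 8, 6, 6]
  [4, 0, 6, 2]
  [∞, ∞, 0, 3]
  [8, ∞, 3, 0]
Closure =
  [0, 8, 6, 6]
  [4, 0, 5, 2]
  [11, 19, 0, 3]
  [8, 16, 3, 0]

This is the Floyd-Warshall all-pairs shortest-path computation. For each intermediate vertex k = 0, 1, …, 3, update dist[i][j] ← min(dist[i][j], dist[i][k] + dist[k][j]). The final matrix gives, for each (i, j), the minimum total weight of any directed path from i to j (possibly empty when i = j).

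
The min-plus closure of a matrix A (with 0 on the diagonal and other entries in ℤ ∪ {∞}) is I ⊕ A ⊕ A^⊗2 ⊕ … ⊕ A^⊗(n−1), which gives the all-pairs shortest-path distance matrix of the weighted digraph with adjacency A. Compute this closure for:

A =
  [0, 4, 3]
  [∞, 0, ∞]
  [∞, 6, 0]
Closure =
  [0, 4, 3]
  [∞, 0, ∞]
  [∞, 6, 0]

This is the Floyd-Warshall all-pairs shortest-path computation. For each intermediate vertex k = 0, 1, …, 2, update dist[i][j] ← min(dist[i][j], dist[i][k] + dist[k][j]). The final matrix gives, for each (i, j), the minimum total weight of any directed path from i to j (possibly empty when i = j).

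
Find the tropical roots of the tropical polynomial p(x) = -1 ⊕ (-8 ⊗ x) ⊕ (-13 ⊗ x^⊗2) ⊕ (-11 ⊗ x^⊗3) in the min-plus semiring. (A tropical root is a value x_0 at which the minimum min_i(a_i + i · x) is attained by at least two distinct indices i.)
Roots: {-2, 5, 7}

Each tropical root is a break point of the lower envelope of the lines y = a_i + i · x (there are 4 lines, with slopes 0, 1, ..., 3). Only the lines that attain the minimum somewhere contribute to roots; other lines are dominated. Here the surviving (envelope) indices are i = 3, i = 2, i = 1, i = 0.
Intersections between consecutive envelope lines give the roots: for adjacent envelope indices i < j the intersection is x = (a_i − a_j) / (j − i). Reading off the sorted break points: {-2, 5, 7}.
Verification: at each break x_0, at least two indices attain the minimum of min_i(a_i + i · x_0).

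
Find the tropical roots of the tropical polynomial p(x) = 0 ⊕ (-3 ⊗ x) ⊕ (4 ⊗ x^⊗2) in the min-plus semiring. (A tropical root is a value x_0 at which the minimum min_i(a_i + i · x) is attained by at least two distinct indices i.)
Roots: {-7, 3}

Each tropical root is a break point of the lower envelope of the lines y = a_i + i · x (there are 3 lines, with slopes 0, 1, ..., 2). Only the lines that attain the minimum somewhere contribute to roots; other lines are dominated. Here the surviving (envelope) indices are i = 2, i = 1, i = 0.
Intersections between consecutive envelope lines give the roots: for adjacent envelope indices i < j the intersection is x = (a_i − a_j) / (j − i). Reading off the sorted break points: {-7, 3}.
Verification: at each break x_0, at least two indices attain the minimum of min_i(a_i + i · x_0).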